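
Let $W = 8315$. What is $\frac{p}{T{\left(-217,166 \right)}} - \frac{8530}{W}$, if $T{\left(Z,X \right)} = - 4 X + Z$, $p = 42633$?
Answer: $- \frac{72401665}{1465103} \approx -49.417$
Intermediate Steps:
$T{\left(Z,X \right)} = Z - 4 X$
$\frac{p}{T{\left(-217,166 \right)}} - \frac{8530}{W} = \frac{42633}{-217 - 664} - \frac{8530}{8315} = \frac{42633}{-217 - 664} - \frac{1706}{1663} = \frac{42633}{-881} - \frac{1706}{1663} = 42633 \left(- \frac{1}{881}\right) - \frac{1706}{1663} = - \frac{42633}{881} - \frac{1706}{1663} = - \frac{72401665}{1465103}$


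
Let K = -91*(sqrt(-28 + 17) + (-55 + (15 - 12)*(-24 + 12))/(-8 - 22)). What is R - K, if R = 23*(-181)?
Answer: -116609/30 + 91*I*sqrt(11) ≈ -3887.0 + 301.81*I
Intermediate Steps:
R = -4163
K = -8281/30 - 91*I*sqrt(11) (K = -91*(sqrt(-11) + (-55 + 3*(-12))/(-30)) = -91*(I*sqrt(11) + (-55 - 36)*(-1/30)) = -91*(I*sqrt(11) - 91*(-1/30)) = -91*(I*sqrt(11) + 91/30) = -91*(91/30 + I*sqrt(11)) = -8281/30 - 91*I*sqrt(11) ≈ -276.03 - 301.81*I)
R - K = -4163 - (-8281/30 - 91*I*sqrt(11)) = -4163 + (8281/30 + 91*I*sqrt(11)) = -116609/30 + 91*I*sqrt(11)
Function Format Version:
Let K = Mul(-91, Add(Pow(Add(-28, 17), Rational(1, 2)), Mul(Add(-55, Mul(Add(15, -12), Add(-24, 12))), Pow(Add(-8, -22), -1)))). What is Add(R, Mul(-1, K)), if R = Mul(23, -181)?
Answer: Add(Rational(-116609, 30), Mul(91, I, Pow(11, Rational(1, 2)))) ≈ Add(-3887.0, Mul(301.81, I))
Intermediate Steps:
R = -4163
K = Add(Rational(-8281, 30), Mul(-91, I, Pow(11, Rational(1, 2)))) (K = Mul(-91, Add(Pow(-11, Rational(1, 2)), Mul(Add(-55, Mul(3, -12)), Pow(-30, -1)))) = Mul(-91, Add(Mul(I, Pow(11, Rational(1, 2))), Mul(Add(-55, -36), Rational(-1, 30)))) = Mul(-91, Add(Mul(I, Pow(11, Rational(1, 2))), Mul(-91, Rational(-1, 30)))) = Mul(-91, Add(Mul(I, Pow(11, Rational(1, 2))), Rational(91, 30))) = Mul(-91, Add(Rational(91, 30), Mul(I, Pow(11, Rational(1, 2))))) = Add(Rational(-8281, 30), Mul(-91, I, Pow(11, Rational(1, 2)))) ≈ Add(-276.03, Mul(-301.81, I)))
Add(R, Mul(-1, K)) = Add(-4163, Mul(-1, Add(Rational(-8281, 30), Mul(-91, I, Pow(11, Rational(1, 2)))))) = Add(-4163, Add(Rational(8281, 30), Mul(91, I, Pow(11, Rational(1, 2))))) = Add(Rational(-116609, 30), Mul(91, I, Pow(11, Rational(1, 2))))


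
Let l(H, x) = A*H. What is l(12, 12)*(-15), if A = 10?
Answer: -1800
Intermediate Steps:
l(H, x) = 10*H
l(12, 12)*(-15) = (10*12)*(-15) = 120*(-15) = -1800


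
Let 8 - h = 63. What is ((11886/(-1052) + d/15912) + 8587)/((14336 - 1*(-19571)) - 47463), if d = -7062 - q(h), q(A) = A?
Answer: -2760479471/4363839072 ≈ -0.63258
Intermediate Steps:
h = -55 (h = 8 - 1*63 = 8 - 63 = -55)
d = -7007 (d = -7062 - 1*(-55) = -7062 + 55 = -7007)
((11886/(-1052) + d/15912) + 8587)/((14336 - 1*(-19571)) - 47463) = ((11886/(-1052) - 7007/15912) + 8587)/((14336 - 1*(-19571)) - 47463) = ((11886*(-1/1052) - 7007*1/15912) + 8587)/((14336 + 19571) - 47463) = ((-5943/526 - 539/1224) + 8587)/(33907 - 47463) = (-3778873/321912 + 8587)/(-13556) = (2760479471/321912)*(-1/13556) = -2760479471/4363839072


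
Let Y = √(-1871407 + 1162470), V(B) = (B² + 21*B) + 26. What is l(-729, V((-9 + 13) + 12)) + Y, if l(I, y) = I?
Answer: -729 + I*√708937 ≈ -729.0 + 841.98*I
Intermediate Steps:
V(B) = 26 + B² + 21*B
Y = I*√708937 (Y = √(-708937) = I*√708937 ≈ 841.98*I)
l(-729, V((-9 + 13) + 12)) + Y = -729 + I*√708937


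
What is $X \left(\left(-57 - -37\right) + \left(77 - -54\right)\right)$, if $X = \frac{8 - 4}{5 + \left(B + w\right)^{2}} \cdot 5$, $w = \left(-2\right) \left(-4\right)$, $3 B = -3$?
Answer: $\frac{370}{9} \approx 41.111$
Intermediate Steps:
$B = -1$ ($B = \frac{1}{3} \left(-3\right) = -1$)
$w = 8$
$X = \frac{10}{27}$ ($X = \frac{8 - 4}{5 + \left(-1 + 8\right)^{2}} \cdot 5 = \frac{4}{5 + 7^{2}} \cdot 5 = \frac{4}{5 + 49} \cdot 5 = \frac{4}{54} \cdot 5 = 4 \cdot \frac{1}{54} \cdot 5 = \frac{2}{27} \cdot 5 = \frac{10}{27} \approx 0.37037$)
$X \left(\left(-57 - -37\right) + \left(77 - -54\right)\right) = \frac{10 \left(\left(-57 - -37\right) + \left(77 - -54\right)\right)}{27} = \frac{10 \left(\left(-57 + 37\right) + \left(77 + 54\right)\right)}{27} = \frac{10 \left(-20 + 131\right)}{27} = \frac{10}{27} \cdot 111 = \frac{370}{9}$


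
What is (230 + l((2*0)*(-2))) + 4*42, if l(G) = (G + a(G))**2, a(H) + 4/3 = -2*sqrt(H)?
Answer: 3598/9 ≈ 399.78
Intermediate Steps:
a(H) = -4/3 - 2*sqrt(H)
l(G) = (-4/3 + G - 2*sqrt(G))**2 (l(G) = (G + (-4/3 - 2*sqrt(G)))**2 = (-4/3 + G - 2*sqrt(G))**2)
(230 + l((2*0)*(-2))) + 4*42 = (230 + (4 - 3*2*0*(-2) + 6*sqrt((2*0)*(-2)))**2/9) + 4*42 = (230 + (4 - 0*(-2) + 6*sqrt(0*(-2)))**2/9) + 168 = (230 + (4 - 3*0 + 6*sqrt(0))**2/9) + 168 = (230 + (4 + 0 + 6*0)**2/9) + 168 = (230 + (4 + 0 + 0)**2/9) + 168 = (230 + (1/9)*4**2) + 168 = (230 + (1/9)*16) + 168 = (230 + 16/9) + 168 = 2086/9 + 168 = 3598/9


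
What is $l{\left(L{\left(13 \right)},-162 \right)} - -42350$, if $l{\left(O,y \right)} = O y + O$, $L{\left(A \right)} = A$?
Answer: $40257$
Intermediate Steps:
$l{\left(O,y \right)} = O + O y$
$l{\left(L{\left(13 \right)},-162 \right)} - -42350 = 13 \left(1 - 162\right) - -42350 = 13 \left(-161\right) + 42350 = -2093 + 42350 = 40257$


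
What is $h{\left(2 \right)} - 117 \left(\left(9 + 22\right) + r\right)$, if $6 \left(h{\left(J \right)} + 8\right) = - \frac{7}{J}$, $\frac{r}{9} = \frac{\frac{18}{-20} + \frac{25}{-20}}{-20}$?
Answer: $- \frac{4498537}{1200} \approx -3748.8$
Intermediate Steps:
$r = \frac{387}{400}$ ($r = 9 \frac{\frac{18}{-20} + \frac{25}{-20}}{-20} = 9 \left(18 \left(- \frac{1}{20}\right) + 25 \left(- \frac{1}{20}\right)\right) \left(- \frac{1}{20}\right) = 9 \left(- \frac{9}{10} - \frac{5}{4}\right) \left(- \frac{1}{20}\right) = 9 \left(\left(- \frac{43}{20}\right) \left(- \frac{1}{20}\right)\right) = 9 \cdot \frac{43}{400} = \frac{387}{400} \approx 0.9675$)
$h{\left(J \right)} = -8 - \frac{7}{6 J}$ ($h{\left(J \right)} = -8 + \frac{\left(-7\right) \frac{1}{J}}{6} = -8 - \frac{7}{6 J}$)
$h{\left(2 \right)} - 117 \left(\left(9 + 22\right) + r\right) = \left(-8 - \frac{7}{6 \cdot 2}\right) - 117 \left(\left(9 + 22\right) + \frac{387}{400}\right) = \left(-8 - \frac{7}{12}\right) - 117 \left(31 + \frac{387}{400}\right) = \left(-8 - \frac{7}{12}\right) - \frac{1496079}{400} = - \frac{103}{12} - \frac{1496079}{400} = - \frac{4498537}{1200}$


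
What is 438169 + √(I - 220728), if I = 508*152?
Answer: 438169 + 2*I*√35878 ≈ 4.3817e+5 + 378.83*I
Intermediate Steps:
I = 77216
438169 + √(I - 220728) = 438169 + √(77216 - 220728) = 438169 + √(-143512) = 438169 + 2*I*√35878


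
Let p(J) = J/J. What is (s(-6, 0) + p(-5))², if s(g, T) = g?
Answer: 25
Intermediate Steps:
p(J) = 1
(s(-6, 0) + p(-5))² = (-6 + 1)² = (-5)² = 25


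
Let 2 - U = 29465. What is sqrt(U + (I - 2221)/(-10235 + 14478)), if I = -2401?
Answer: I*sqrt(530443443833)/4243 ≈ 171.65*I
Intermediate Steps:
U = -29463 (U = 2 - 1*29465 = 2 - 29465 = -29463)
sqrt(U + (I - 2221)/(-10235 + 14478)) = sqrt(-29463 + (-2401 - 2221)/(-10235 + 14478)) = sqrt(-29463 - 4622/4243) = sqrt(-125016131/4243) = I*sqrt(530443443833)/4243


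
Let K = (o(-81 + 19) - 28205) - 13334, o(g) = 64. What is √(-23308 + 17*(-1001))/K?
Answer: -I*√1613/8295 ≈ -0.0048417*I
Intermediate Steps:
K = -41475 (K = (64 - 28205) - 13334 = -28141 - 13334 = -41475)
√(-23308 + 17*(-1001))/K = √(-23308 + 17*(-1001))/(-41475) = √(-23308 - 17017)*(-1/41475) = √(-40325)*(-1/41475) = (5*I*√1613)*(-1/41475) = -I*√1613/8295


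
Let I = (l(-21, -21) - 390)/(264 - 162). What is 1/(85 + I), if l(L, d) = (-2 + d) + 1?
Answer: 51/4129 ≈ 0.012352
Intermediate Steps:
l(L, d) = -1 + d
I = -206/51 (I = ((-1 - 21) - 390)/(264 - 162) = (-22 - 390)/102 = -412*1/102 = -206/51 ≈ -4.0392)
1/(85 + I) = 1/(85 - 206/51) = 1/(4129/51) = 51/4129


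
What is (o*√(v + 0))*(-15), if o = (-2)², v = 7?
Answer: -60*√7 ≈ -158.75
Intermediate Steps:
o = 4
(o*√(v + 0))*(-15) = (4*√(7 + 0))*(-15) = (4*√7)*(-15) = -60*√7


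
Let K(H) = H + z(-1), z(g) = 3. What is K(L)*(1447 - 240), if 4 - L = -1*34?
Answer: 49487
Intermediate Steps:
L = 38 (L = 4 - (-1)*34 = 4 - 1*(-34) = 4 + 34 = 38)
K(H) = 3 + H (K(H) = H + 3 = 3 + H)
K(L)*(1447 - 240) = (3 + 38)*(1447 - 240) = 41*1207 = 49487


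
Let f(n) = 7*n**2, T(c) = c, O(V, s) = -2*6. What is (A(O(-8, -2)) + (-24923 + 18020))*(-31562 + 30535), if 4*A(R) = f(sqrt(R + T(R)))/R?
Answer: 14171573/2 ≈ 7.0858e+6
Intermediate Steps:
O(V, s) = -12
A(R) = 7/2 (A(R) = ((7*(sqrt(R + R))**2)/R)/4 = ((7*(sqrt(2*R))**2)/R)/4 = ((7*(sqrt(2)*sqrt(R))**2)/R)/4 = ((7*(2*R))/R)/4 = ((14*R)/R)/4 = (1/4)*14 = 7/2)
(A(O(-8, -2)) + (-24923 + 18020))*(-31562 + 30535) = (7/2 + (-24923 + 18020))*(-31562 + 30535) = (7/2 - 6903)*(-1027) = -13799/2*(-1027) = 14171573/2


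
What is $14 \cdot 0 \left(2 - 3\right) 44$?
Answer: $0$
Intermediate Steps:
$14 \cdot 0 \left(2 - 3\right) 44 = 14 \cdot 0 \left(-1\right) 44 = 14 \cdot 0 \cdot 44 = 0 \cdot 44 = 0$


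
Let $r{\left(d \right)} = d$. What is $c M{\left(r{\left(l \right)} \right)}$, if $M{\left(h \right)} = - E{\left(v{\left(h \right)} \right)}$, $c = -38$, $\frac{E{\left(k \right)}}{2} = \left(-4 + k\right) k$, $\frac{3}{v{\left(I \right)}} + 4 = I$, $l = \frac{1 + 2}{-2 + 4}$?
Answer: $\frac{11856}{25} \approx 474.24$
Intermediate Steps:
$l = \frac{3}{2} \approx 1.5$
$v{\left(I \right)} = \frac{3}{-4 + I}$
$E{\left(k \right)} = 2 k \left(-4 + k\right)$ ($E{\left(k \right)} = 2 \left(-4 + k\right) k = 2 k \left(-4 + k\right)$)
$M{\left(h \right)} = - \frac{6 \left(-4 + \frac{3}{-4 + h}\right)}{-4 + h}$ ($M{\left(h \right)} = - 2 \frac{3}{-4 + h} \left(-4 + \frac{3}{-4 + h}\right) = - \frac{6 \left(-4 + \frac{3}{-4 + h}\right)}{-4 + h}$)
$c M{\left(r{\left(l \right)} \right)} = - 38 \frac{6 \left(-19 + 4 \cdot \frac{3}{2}\right)}{\left(-4 + \frac{3}{2}\right)^{2}} = - 38 \frac{6 \left(-19 + 6\right)}{\frac{25}{4}} = - 38 \cdot 6 \cdot \frac{4}{25} \left(-13\right) = \left(-38\right) \left(- \frac{312}{25}\right) = \frac{11856}{25}$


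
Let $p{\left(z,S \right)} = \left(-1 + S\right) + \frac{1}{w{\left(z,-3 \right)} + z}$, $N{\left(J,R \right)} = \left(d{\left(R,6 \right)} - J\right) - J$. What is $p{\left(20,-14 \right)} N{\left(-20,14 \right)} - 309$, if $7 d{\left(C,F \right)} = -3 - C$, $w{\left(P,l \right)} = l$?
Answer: $- \frac{103573}{119} \approx -870.36$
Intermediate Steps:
$d{\left(C,F \right)} = - \frac{3}{7} - \frac{C}{7}$ ($d{\left(C,F \right)} = \frac{-3 - C}{7} = - \frac{3}{7} - \frac{C}{7}$)
$N{\left(J,R \right)} = - \frac{3}{7} - 2 J - \frac{R}{7}$ ($N{\left(J,R \right)} = \left(\left(- \frac{3}{7} - \frac{R}{7}\right) - J\right) - J = \left(- \frac{3}{7} - J - \frac{R}{7}\right) - J = - \frac{3}{7} - 2 J - \frac{R}{7}$)
$p{\left(z,S \right)} = -1 + S + \frac{1}{-3 + z}$ ($p{\left(z,S \right)} = \left(-1 + S\right) + \frac{1}{-3 + z} = -1 + S + \frac{1}{-3 + z}$)
$p{\left(20,-14 \right)} N{\left(-20,14 \right)} - 309 = \frac{4 - 20 - -42 - 280}{-3 + 20} \left(- \frac{3}{7} - -40 - 2\right) - 309 = \frac{4 - 20 + 42 - 280}{17} \left(- \frac{3}{7} + 40 - 2\right) - 309 = \frac{1}{17} \left(-254\right) \frac{263}{7} - 309 = \left(- \frac{254}{17}\right) \frac{263}{7} - 309 = - \frac{66802}{119} - 309 = - \frac{103573}{119}$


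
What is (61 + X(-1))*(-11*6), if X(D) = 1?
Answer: -4092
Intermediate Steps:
(61 + X(-1))*(-11*6) = (61 + 1)*(-11*6) = 62*(-66) = -4092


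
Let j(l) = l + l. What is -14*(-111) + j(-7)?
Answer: 1540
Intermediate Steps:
j(l) = 2*l
-14*(-111) + j(-7) = -14*(-111) + 2*(-7) = 1554 - 14 = 1540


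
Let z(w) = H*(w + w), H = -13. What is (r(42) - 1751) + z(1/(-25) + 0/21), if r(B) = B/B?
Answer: -43724/25 ≈ -1749.0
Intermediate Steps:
r(B) = 1
z(w) = -26*w (z(w) = -13*(w + w) = -26*w)
(r(42) - 1751) + z(1/(-25) + 0/21) = (1 - 1751) - 26*(1/(-25) + 0/21) = -1750 - 26*(1*(-1/25) + 0*(1/21)) = -1750 - 26*(-1/25 + 0) = -1750 - 26*(-1/25) = -1750 + 26/25 = -43724/25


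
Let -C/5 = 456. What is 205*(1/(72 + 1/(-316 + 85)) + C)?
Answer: -7773282045/16631 ≈ -4.6740e+5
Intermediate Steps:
C = -2280 (C = -5*456 = -2280)
205*(1/(72 + 1/(-316 + 85)) + C) = 205*(1/(72 + 1/(-316 + 85)) - 2280) = 205*(1/(72 + 1/(-231)) - 2280) = 205*(1/(72 - 1/231) - 2280) = 205*(1/(16631/231) - 2280) = 205*(231/16631 - 2280) = 205*(-37918449/16631) = -7773282045/16631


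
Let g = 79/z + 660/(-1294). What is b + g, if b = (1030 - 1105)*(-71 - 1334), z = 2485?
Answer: 169420629188/1607795 ≈ 1.0537e+5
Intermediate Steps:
b = 105375 (b = -75*(-1405) = 105375)
g = -768937/1607795 (g = 79/2485 + 660/(-1294) = 79*(1/2485) + 660*(-1/1294) = 79/2485 - 330/647 = -768937/1607795 ≈ -0.47826)
b + g = 105375 - 768937/1607795 = 169420629188/1607795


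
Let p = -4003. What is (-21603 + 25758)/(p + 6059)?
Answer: 4155/2056 ≈ 2.0209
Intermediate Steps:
(-21603 + 25758)/(p + 6059) = (-21603 + 25758)/(-4003 + 6059) = 4155/2056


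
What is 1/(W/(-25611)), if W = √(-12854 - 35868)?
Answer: 25611*I*√48722/48722 ≈ 116.03*I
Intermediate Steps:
W = I*√48722 (W = √(-48722) = I*√48722 ≈ 220.73*I)
1/(W/(-25611)) = 1/((I*√48722)/(-25611)) = 1/((I*√48722)*(-1/25611)) = 1/(-I*√48722/25611) = 25611*I*√48722/48722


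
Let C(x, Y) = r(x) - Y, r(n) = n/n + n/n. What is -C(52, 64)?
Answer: 62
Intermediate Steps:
r(n) = 2 (r(n) = 1 + 1 = 2)
C(x, Y) = 2 - Y
-C(52, 64) = -(2 - 1*64) = -(2 - 64) = -1*(-62) = 62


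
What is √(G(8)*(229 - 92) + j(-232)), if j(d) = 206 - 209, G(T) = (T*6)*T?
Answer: 3*√5845 ≈ 229.36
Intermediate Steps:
G(T) = 6*T² (G(T) = (6*T)*T = 6*T²)
j(d) = -3
√(G(8)*(229 - 92) + j(-232)) = √((6*8²)*(229 - 92) - 3) = √((6*64)*137 - 3) = √(384*137 - 3) = √(52608 - 3) = √52605 = 3*√5845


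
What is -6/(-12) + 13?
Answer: 27/2 ≈ 13.500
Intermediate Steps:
-6/(-12) + 13 = -1/12*(-6) + 13 = ½ + 13 = 27/2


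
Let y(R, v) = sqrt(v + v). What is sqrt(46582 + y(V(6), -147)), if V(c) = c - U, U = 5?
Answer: sqrt(46582 + 7*I*sqrt(6)) ≈ 215.83 + 0.0397*I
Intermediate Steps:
V(c) = -5 + c (V(c) = c - 1*5 = c - 5 = -5 + c)
y(R, v) = sqrt(2)*sqrt(v) (y(R, v) = sqrt(2*v) = sqrt(2)*sqrt(v))
sqrt(46582 + y(V(6), -147)) = sqrt(46582 + sqrt(2)*sqrt(-147)) = sqrt(46582 + sqrt(2)*(7*I*sqrt(3))) = sqrt(46582 + 7*I*sqrt(6))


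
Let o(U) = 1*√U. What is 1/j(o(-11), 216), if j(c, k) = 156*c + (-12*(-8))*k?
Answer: 144/2987843 - 13*I*√11/35854116 ≈ 4.8195e-5 - 1.2025e-6*I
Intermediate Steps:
o(U) = √U
j(c, k) = 96*k + 156*c (j(c, k) = 156*c + 96*k = 96*k + 156*c)
1/j(o(-11), 216) = 1/(96*216 + 156*√(-11)) = 1/(20736 + 156*(I*√11)) = 1/(20736 + 156*I*√11)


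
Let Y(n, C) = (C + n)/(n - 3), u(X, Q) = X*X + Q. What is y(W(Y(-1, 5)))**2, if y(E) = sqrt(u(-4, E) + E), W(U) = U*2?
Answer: 12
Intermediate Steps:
u(X, Q) = Q + X**2 (u(X, Q) = X**2 + Q = Q + X**2)
Y(n, C) = (C + n)/(-3 + n)
W(U) = 2*U
y(E) = sqrt(16 + 2*E) (y(E) = sqrt((E + (-4)**2) + E) = sqrt((E + 16) + E) = sqrt((16 + E) + E) = sqrt(16 + 2*E))
y(W(Y(-1, 5)))**2 = (sqrt(16 + 2*(2*((5 - 1)/(-3 - 1)))))**2 = (sqrt(16 + 2*(2*(4/(-4)))))**2 = (sqrt(16 + 2*(2*(-1/4*4))))**2 = (sqrt(16 + 2*(2*(-1))))**2 = (sqrt(16 + 2*(-2)))**2 = (sqrt(16 - 4))**2 = (sqrt(12))**2 = (2*sqrt(3))**2 = 12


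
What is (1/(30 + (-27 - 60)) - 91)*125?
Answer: -648500/57 ≈ -11377.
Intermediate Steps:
(1/(30 + (-27 - 60)) - 91)*125 = (1/(30 - 87) - 91)*125 = (1/(-57) - 91)*125 = (-1/57 - 91)*125 = -5188/57*125 = -648500/57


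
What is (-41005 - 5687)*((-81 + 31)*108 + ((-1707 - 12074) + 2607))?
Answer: 773873208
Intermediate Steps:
(-41005 - 5687)*((-81 + 31)*108 + ((-1707 - 12074) + 2607)) = -46692*(-50*108 + (-13781 + 2607)) = -46692*(-5400 - 11174) = -46692*(-16574) = 773873208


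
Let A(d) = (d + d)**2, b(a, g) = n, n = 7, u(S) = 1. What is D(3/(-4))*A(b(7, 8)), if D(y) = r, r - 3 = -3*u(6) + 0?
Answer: 0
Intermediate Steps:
b(a, g) = 7
r = 0 (r = 3 + (-3*1 + 0) = 3 + (-3 + 0) = 3 - 3 = 0)
A(d) = 4*d**2 (A(d) = (2*d)**2 = 4*d**2)
D(y) = 0
D(3/(-4))*A(b(7, 8)) = 0*(4*7**2) = 0*(4*49) = 0*196 = 0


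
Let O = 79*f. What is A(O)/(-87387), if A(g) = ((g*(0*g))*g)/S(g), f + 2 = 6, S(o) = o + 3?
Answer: 0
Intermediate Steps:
S(o) = 3 + o
f = 4 (f = -2 + 6 = 4)
O = 316 (O = 79*4 = 316)
A(g) = 0 (A(g) = ((g*(0*g))*g)/(3 + g) = ((g*0)*g)/(3 + g) = (0*g)/(3 + g) = 0/(3 + g) = 0)
A(O)/(-87387) = 0/(-87387) = 0*(-1/87387) = 0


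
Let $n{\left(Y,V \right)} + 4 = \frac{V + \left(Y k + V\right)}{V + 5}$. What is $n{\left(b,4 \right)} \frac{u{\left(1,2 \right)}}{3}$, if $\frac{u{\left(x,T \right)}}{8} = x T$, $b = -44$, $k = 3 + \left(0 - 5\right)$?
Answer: $\frac{320}{9} \approx 35.556$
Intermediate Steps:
$k = -2$ ($k = 3 - 5 = -2$)
$n{\left(Y,V \right)} = -4 + \frac{- 2 Y + 2 V}{5 + V}$ ($n{\left(Y,V \right)} = -4 + \frac{V + \left(Y \left(-2\right) + V\right)}{V + 5} = -4 + \frac{V + \left(- 2 Y + V\right)}{5 + V} = -4 + \frac{V + \left(V - 2 Y\right)}{5 + V} = -4 + \frac{- 2 Y + 2 V}{5 + V}$)
$u{\left(x,T \right)} = 8 T x$ ($u{\left(x,T \right)} = 8 x T = 8 T x$)
$n{\left(b,4 \right)} \frac{u{\left(1,2 \right)}}{3} = \frac{2 \left(-10 - 4 - -44\right)}{5 + 4} \frac{8 \cdot 2 \cdot 1}{3} = \frac{2 \left(-10 - 4 + 44\right)}{9} \cdot 16 \cdot \frac{1}{3} = 2 \cdot \frac{1}{9} \cdot 30 \cdot \frac{16}{3} = \frac{20}{3} \cdot \frac{16}{3} = \frac{320}{9}$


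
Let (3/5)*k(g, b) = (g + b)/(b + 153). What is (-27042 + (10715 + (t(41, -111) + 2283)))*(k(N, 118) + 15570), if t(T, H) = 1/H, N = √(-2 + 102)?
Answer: -19734003159250/90243 ≈ -2.1868e+8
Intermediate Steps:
N = 10 (N = √100 = 10)
k(g, b) = 5*(b + g)/(3*(153 + b)) (k(g, b) = 5*((g + b)/(b + 153))/3 = 5*((b + g)/(153 + b))/3 = 5*(b + g)/(3*(153 + b)))
(-27042 + (10715 + (t(41, -111) + 2283)))*(k(N, 118) + 15570) = (-27042 + (10715 + (1/(-111) + 2283)))*(5*(118 + 10)/(3*(153 + 118)) + 15570) = (-27042 + (10715 + (-1/111 + 2283)))*((5/3)*128/271 + 15570) = (-27042 + (10715 + 253412/111))*((5/3)*(1/271)*128 + 15570) = (-27042 + 1442777/111)*(640/813 + 15570) = -1558885/111*12659050/813 = -19734003159250/90243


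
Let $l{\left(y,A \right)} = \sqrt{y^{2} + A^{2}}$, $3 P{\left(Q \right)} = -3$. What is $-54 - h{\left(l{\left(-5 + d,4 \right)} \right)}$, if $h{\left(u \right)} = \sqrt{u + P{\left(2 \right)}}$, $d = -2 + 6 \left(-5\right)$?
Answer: $-54 - \sqrt{-1 + \sqrt{1385}} \approx -60.018$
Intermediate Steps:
$P{\left(Q \right)} = -1$ ($P{\left(Q \right)} = \frac{1}{3} \left(-3\right) = -1$)
$d = -32$ ($d = -2 - 30 = -32$)
$l{\left(y,A \right)} = \sqrt{A^{2} + y^{2}}$
$h{\left(u \right)} = \sqrt{-1 + u}$ ($h{\left(u \right)} = \sqrt{u - 1} = \sqrt{-1 + u}$)
$-54 - h{\left(l{\left(-5 + d,4 \right)} \right)} = -54 - \sqrt{-1 + \sqrt{4^{2} + \left(-5 - 32\right)^{2}}} = -54 - \sqrt{-1 + \sqrt{16 + \left(-37\right)^{2}}} = -54 - \sqrt{-1 + \sqrt{16 + 1369}} = -54 - \sqrt{-1 + \sqrt{1385}}$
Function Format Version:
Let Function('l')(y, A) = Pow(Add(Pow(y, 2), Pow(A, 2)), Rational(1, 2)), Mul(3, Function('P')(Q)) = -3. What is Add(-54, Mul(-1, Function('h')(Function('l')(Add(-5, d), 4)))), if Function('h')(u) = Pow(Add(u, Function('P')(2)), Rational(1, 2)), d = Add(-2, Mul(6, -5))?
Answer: Add(-54, Mul(-1, Pow(Add(-1, Pow(1385, Rational(1, 2))), Rational(1, 2)))) ≈ -60.018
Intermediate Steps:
Function('P')(Q) = -1 (Function('P')(Q) = Mul(Rational(1, 3), -3) = -1)
d = -32 (d = Add(-2, -30) = -32)
Function('l')(y, A) = Pow(Add(Pow(A, 2), Pow(y, 2)), Rational(1, 2))
Function('h')(u) = Pow(Add(-1, u), Rational(1, 2)) (Function('h')(u) = Pow(Add(u, -1), Rational(1, 2)) = Pow(Add(-1, u), Rational(1, 2)))
Add(-54, Mul(-1, Function('h')(Function('l')(Add(-5, d), 4)))) = Add(-54, Mul(-1, Pow(Add(-1, Pow(Add(Pow(4, 2), Pow(Add(-5, -32), 2)), Rational(1, 2))), Rational(1, 2)))) = Add(-54, Mul(-1, Pow(Add(-1, Pow(Add(16, Pow(-37, 2)), Rational(1, 2))), Rational(1, 2)))) = Add(-54, Mul(-1, Pow(Add(-1, Pow(Add(16, 1369), Rational(1, 2))), Rational(1, 2)))) = Add(-54, Mul(-1, Pow(Add(-1, Pow(1385, Rational(1, 2))), Rational(1, 2))))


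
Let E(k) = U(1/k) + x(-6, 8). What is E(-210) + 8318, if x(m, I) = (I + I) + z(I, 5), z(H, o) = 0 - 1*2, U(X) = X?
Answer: 1749719/210 ≈ 8332.0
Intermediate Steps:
z(H, o) = -2 (z(H, o) = 0 - 2 = -2)
x(m, I) = -2 + 2*I (x(m, I) = (I + I) - 2 = 2*I - 2 = -2 + 2*I)
E(k) = 14 + 1/k (E(k) = 1/k + (-2 + 2*8) = 1/k + (-2 + 16) = 1/k + 14 = 14 + 1/k)
E(-210) + 8318 = (14 + 1/(-210)) + 8318 = (14 - 1/210) + 8318 = 2939/210 + 8318 = 1749719/210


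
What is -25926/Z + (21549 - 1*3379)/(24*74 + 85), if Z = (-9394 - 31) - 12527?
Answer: 223558063/20426336 ≈ 10.945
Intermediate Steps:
Z = -21952 (Z = -9425 - 12527 = -21952)
-25926/Z + (21549 - 1*3379)/(24*74 + 85) = -25926/(-21952) + (21549 - 1*3379)/(24*74 + 85) = -25926*(-1/21952) + (21549 - 3379)/(1776 + 85) = 12963/10976 + 18170/1861 = 223558063/20426336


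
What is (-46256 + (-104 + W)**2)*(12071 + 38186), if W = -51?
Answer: -1117263367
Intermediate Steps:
(-46256 + (-104 + W)**2)*(12071 + 38186) = (-46256 + (-104 - 51)**2)*(12071 + 38186) = (-46256 + (-155)**2)*50257 = (-46256 + 24025)*50257 = -22231*50257 = -1117263367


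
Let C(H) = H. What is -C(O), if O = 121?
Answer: -121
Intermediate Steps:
-C(O) = -1*121 = -121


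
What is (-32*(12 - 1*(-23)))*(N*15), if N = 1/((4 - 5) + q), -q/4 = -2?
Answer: -2400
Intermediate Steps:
q = 8 (q = -4*(-2) = 8)
N = ⅐ (N = 1/((4 - 5) + 8) = 1/(-1 + 8) = 1/7 = ⅐ ≈ 0.14286)
(-32*(12 - 1*(-23)))*(N*15) = (-32*(12 - 1*(-23)))*((⅐)*15) = -32*(12 + 23)*(15/7) = -32*35*(15/7) = -1120*15/7 = -2400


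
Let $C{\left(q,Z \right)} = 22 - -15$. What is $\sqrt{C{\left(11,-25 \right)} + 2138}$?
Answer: $5 \sqrt{87} \approx 46.637$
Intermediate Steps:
$C{\left(q,Z \right)} = 37$ ($C{\left(q,Z \right)} = 22 + 15 = 37$)
$\sqrt{C{\left(11,-25 \right)} + 2138} = \sqrt{37 + 2138} = \sqrt{2175} = 5 \sqrt{87}$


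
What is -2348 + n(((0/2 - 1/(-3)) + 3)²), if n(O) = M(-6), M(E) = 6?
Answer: -2342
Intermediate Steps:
n(O) = 6
-2348 + n(((0/2 - 1/(-3)) + 3)²) = -2348 + 6 = -2342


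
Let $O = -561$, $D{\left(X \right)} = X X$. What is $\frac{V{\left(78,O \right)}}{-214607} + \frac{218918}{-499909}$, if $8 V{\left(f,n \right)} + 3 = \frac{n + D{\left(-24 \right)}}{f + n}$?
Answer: $- \frac{398103393523}{909090489097} \approx -0.43791$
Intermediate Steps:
$D{\left(X \right)} = X^{2}$
$V{\left(f,n \right)} = - \frac{3}{8} + \frac{576 + n}{8 \left(f + n\right)}$ ($V{\left(f,n \right)} = - \frac{3}{8} + \frac{\left(n + \left(-24\right)^{2}\right) \frac{1}{f + n}}{8} = - \frac{3}{8} + \frac{\left(n + 576\right) \frac{1}{f + n}}{8} = - \frac{3}{8} + \frac{\left(576 + n\right) \frac{1}{f + n}}{8} = - \frac{3}{8} + \frac{\frac{1}{f + n} \left(576 + n\right)}{8} = - \frac{3}{8} + \frac{576 + n}{8 \left(f + n\right)}$)
$\frac{V{\left(78,O \right)}}{-214607} + \frac{218918}{-499909} = \frac{\frac{1}{78 - 561} \left(72 - \frac{117}{4} - - \frac{561}{4}\right)}{-214607} + \frac{218918}{-499909} = \frac{72 - \frac{117}{4} + \frac{561}{4}}{-483} \left(- \frac{1}{214607}\right) + 218918 \left(- \frac{1}{499909}\right) = \left(- \frac{1}{483}\right) 183 \left(- \frac{1}{214607}\right) - \frac{11522}{26311} = \left(- \frac{61}{161}\right) \left(- \frac{1}{214607}\right) - \frac{11522}{26311} = \frac{61}{34551727} - \frac{11522}{26311} = - \frac{398103393523}{909090489097}$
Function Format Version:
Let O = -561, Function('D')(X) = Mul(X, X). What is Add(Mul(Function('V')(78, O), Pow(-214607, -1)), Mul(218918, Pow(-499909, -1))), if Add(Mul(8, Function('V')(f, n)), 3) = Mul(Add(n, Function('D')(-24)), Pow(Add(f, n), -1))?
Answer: Rational(-398103393523, 909090489097) ≈ -0.43791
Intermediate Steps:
Function('D')(X) = Pow(X, 2)
Function('V')(f, n) = Add(Rational(-3, 8), Mul(Rational(1, 8), Pow(Add(f, n), -1), Add(576, n))) (Function('V')(f, n) = Add(Rational(-3, 8), Mul(Rational(1, 8), Mul(Add(n, Pow(-24, 2)), Pow(Add(f, n), -1)))) = Add(Rational(-3, 8), Mul(Rational(1, 8), Mul(Add(n, 576), Pow(Add(f, n), -1)))) = Add(Rational(-3, 8), Mul(Rational(1, 8), Mul(Add(576, n), Pow(Add(f, n), -1)))) = Add(Rational(-3, 8), Mul(Rational(1, 8), Mul(Pow(Add(f, n), -1), Add(576, n)))) = Add(Rational(-3, 8), Mul(Rational(1, 8), Pow(Add(f, n), -1), Add(576, n))))
Add(Mul(Function('V')(78, O), Pow(-214607, -1)), Mul(218918, Pow(-499909, -1))) = Add(Mul(Mul(Pow(Add(78, -561), -1), Add(72, Mul(Rational(-3, 8), 78), Mul(Rational(-1, 4), -561))), Pow(-214607, -1)), Mul(218918, Pow(-499909, -1))) = Add(Mul(Mul(Pow(-483, -1), Add(72, Rational(-117, 4), Rational(561, 4))), Rational(-1, 214607)), Mul(218918, Rational(-1, 499909))) = Add(Mul(Mul(Rational(-1, 483), 183), Rational(-1, 214607)), Rational(-11522, 26311)) = Add(Mul(Rational(-61, 161), Rational(-1, 214607)), Rational(-11522, 26311)) = Add(Rational(61, 34551727), Rational(-11522, 26311)) = Rational(-398103393523, 909090489097)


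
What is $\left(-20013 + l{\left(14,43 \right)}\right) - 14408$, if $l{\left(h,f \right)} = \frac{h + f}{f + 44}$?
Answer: $- \frac{998190}{29} \approx -34420.0$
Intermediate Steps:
$l{\left(h,f \right)} = \frac{f + h}{44 + f}$
$\left(-20013 + l{\left(14,43 \right)}\right) - 14408 = \left(-20013 + \frac{43 + 14}{44 + 43}\right) - 14408 = \left(-20013 + \frac{1}{87} \cdot 57\right) - 14408 = \left(-20013 + \frac{19}{29}\right) - 14408 = - \frac{580358}{29} - 14408 = - \frac{998190}{29}$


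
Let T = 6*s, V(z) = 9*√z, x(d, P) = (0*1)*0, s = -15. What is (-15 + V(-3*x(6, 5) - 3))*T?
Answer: 1350 - 810*I*√3 ≈ 1350.0 - 1403.0*I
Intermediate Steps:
x(d, P) = 0 (x(d, P) = 0*0 = 0)
T = -90 (T = 6*(-15) = -90)
(-15 + V(-3*x(6, 5) - 3))*T = (-15 + 9*√(-3*0 - 3))*(-90) = (-15 + 9*√(0 - 3))*(-90) = (-15 + 9*√(-3))*(-90) = (-15 + 9*(I*√3))*(-90) = (-15 + 9*I*√3)*(-90) = 1350 - 810*I*√3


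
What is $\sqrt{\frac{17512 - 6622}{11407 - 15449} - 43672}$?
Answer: $\frac{i \sqrt{178386711697}}{2021} \approx 208.98 i$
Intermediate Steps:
$\sqrt{\frac{17512 - 6622}{11407 - 15449} - 43672} = \sqrt{\frac{17512 + \left(-11137 + 4515\right)}{-4042} - 43672} = \sqrt{\left(17512 - 6622\right) \left(- \frac{1}{4042}\right) - 43672} = \sqrt{10890 \left(- \frac{1}{4042}\right) - 43672} = \sqrt{- \frac{5445}{2021} - 43672} = \sqrt{- \frac{88266557}{2021}} = \frac{i \sqrt{178386711697}}{2021}$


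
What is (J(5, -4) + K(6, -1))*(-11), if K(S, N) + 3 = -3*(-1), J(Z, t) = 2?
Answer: -22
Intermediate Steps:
K(S, N) = 0 (K(S, N) = -3 - 3*(-1) = -3 + 3 = 0)
(J(5, -4) + K(6, -1))*(-11) = (2 + 0)*(-11) = 2*(-11) = -22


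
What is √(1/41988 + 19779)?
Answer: √8717555414541/20994 ≈ 140.64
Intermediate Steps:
√(1/41988 + 19779) = √(830480653/41988) = √8717555414541/20994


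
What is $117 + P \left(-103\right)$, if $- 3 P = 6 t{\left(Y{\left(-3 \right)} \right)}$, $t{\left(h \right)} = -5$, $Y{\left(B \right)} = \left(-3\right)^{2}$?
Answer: $-913$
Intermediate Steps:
$Y{\left(B \right)} = 9$
$P = 10$ ($P = - \frac{6 \left(-5\right)}{3} = \left(- \frac{1}{3}\right) \left(-30\right) = 10$)
$117 + P \left(-103\right) = 117 + 10 \left(-103\right) = 117 - 1030 = -913$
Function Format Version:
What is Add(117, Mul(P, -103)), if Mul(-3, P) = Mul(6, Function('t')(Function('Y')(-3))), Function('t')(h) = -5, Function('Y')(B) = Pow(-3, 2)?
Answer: -913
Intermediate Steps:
Function('Y')(B) = 9
P = 10 (P = Mul(Rational(-1, 3), Mul(6, -5)) = Mul(Rational(-1, 3), -30) = 10)
Add(117, Mul(P, -103)) = Add(117, Mul(10, -103)) = Add(117, -1030) = -913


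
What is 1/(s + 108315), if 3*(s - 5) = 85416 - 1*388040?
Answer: 3/22336 ≈ 0.00013431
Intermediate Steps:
s = -302609/3 (s = 5 + (85416 - 1*388040)/3 = 5 + (85416 - 388040)/3 = 5 + (1/3)*(-302624) = 5 - 302624/3 = -302609/3 ≈ -1.0087e+5)
1/(s + 108315) = 1/(-302609/3 + 108315) = 1/(22336/3) = 3/22336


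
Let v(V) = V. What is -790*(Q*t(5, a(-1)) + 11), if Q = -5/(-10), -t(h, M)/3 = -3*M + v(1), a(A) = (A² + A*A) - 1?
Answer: -11060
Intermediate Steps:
a(A) = -1 + 2*A² (a(A) = (A² + A²) - 1 = 2*A² - 1 = -1 + 2*A²)
t(h, M) = -3 + 9*M (t(h, M) = -3*(-3*M + 1) = -3*(1 - 3*M) = -3 + 9*M)
Q = ½ (Q = -5*(-⅒) = ½ ≈ 0.50000)
-790*(Q*t(5, a(-1)) + 11) = -790*((-3 + 9*(-1 + 2*(-1)²))/2 + 11) = -790*((-3 + 9*(-1 + 2*1))/2 + 11) = -790*((-3 + 9*(-1 + 2))/2 + 11) = -790*((-3 + 9*1)/2 + 11) = -790*((-3 + 9)/2 + 11) = -790*((½)*6 + 11) = -790*(3 + 11) = -790*14 = -11060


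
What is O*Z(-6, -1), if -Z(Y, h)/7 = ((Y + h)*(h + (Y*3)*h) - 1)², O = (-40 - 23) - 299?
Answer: 36489600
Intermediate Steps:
O = -362 (O = -63 - 299 = -362)
Z(Y, h) = -7*(-1 + (Y + h)*(h + 3*Y*h))² (Z(Y, h) = -7*((Y + h)*(h + (Y*3)*h) - 1)² = -7*((Y + h)*(h + (3*Y)*h) - 1)² = -7*((Y + h)*(h + 3*Y*h) - 1)² = -7*(-1 + (Y + h)*(h + 3*Y*h))²)
O*Z(-6, -1) = -(-2534)*(-1 + (-1)² - 6*(-1) + 3*(-6)*(-1)² + 3*(-1)*(-6)²)² = -(-2534)*(-1 + 1 + 6 + 3*(-6)*1 + 3*(-1)*36)² = -(-2534)*(-1 + 1 + 6 - 18 - 108)² = -(-2534)*(-120)² = -(-2534)*14400 = -362*(-100800) = 36489600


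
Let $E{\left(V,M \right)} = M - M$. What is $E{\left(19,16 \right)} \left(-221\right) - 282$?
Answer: $-282$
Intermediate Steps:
$E{\left(V,M \right)} = 0$
$E{\left(19,16 \right)} \left(-221\right) - 282 = 0 \left(-221\right) - 282 = 0 - 282 = -282$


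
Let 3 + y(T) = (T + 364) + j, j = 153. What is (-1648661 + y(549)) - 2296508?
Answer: -3944106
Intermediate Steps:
y(T) = 514 + T (y(T) = -3 + ((T + 364) + 153) = -3 + ((364 + T) + 153) = -3 + (517 + T) = 514 + T)
(-1648661 + y(549)) - 2296508 = (-1648661 + (514 + 549)) - 2296508 = (-1648661 + 1063) - 2296508 = -1647598 - 2296508 = -3944106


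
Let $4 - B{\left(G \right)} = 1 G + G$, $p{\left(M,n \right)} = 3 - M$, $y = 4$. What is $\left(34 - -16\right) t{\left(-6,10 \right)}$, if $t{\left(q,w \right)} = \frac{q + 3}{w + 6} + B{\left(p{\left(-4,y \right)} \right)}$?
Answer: $- \frac{4075}{8} \approx -509.38$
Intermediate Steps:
$B{\left(G \right)} = 4 - 2 G$ ($B{\left(G \right)} = 4 - \left(1 G + G\right) = 4 - \left(G + G\right) = 4 - 2 G$)
$t{\left(q,w \right)} = -10 + \frac{3 + q}{6 + w}$ ($t{\left(q,w \right)} = \frac{q + 3}{w + 6} + \left(4 - 2 \left(3 - -4\right)\right) = \frac{3 + q}{6 + w} + \left(4 - 2 \left(3 + 4\right)\right) = \frac{3 + q}{6 + w} + \left(4 - 14\right) = \frac{3 + q}{6 + w} - 10 = -10 + \frac{3 + q}{6 + w}$)
$\left(34 - -16\right) t{\left(-6,10 \right)} = \left(34 - -16\right) \frac{-57 - 6 - 100}{6 + 10} = \left(34 + 16\right) \frac{-57 - 6 - 100}{16} = 50 \cdot \frac{1}{16} \left(-163\right) = 50 \left(- \frac{163}{16}\right) = - \frac{4075}{8}$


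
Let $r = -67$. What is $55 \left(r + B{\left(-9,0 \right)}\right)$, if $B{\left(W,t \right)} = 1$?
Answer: $-3630$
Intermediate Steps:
$55 \left(r + B{\left(-9,0 \right)}\right) = 55 \left(-67 + 1\right) = 55 \left(-66\right) = -3630$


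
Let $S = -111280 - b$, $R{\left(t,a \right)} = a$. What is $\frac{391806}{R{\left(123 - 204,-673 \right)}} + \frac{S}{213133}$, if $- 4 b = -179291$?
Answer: $- \frac{334447381395}{573754036} \approx -582.91$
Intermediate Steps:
$b = \frac{179291}{4}$ ($b = \left(- \frac{1}{4}\right) \left(-179291\right) = \frac{179291}{4} \approx 44823.0$)
$S = - \frac{624411}{4}$ ($S = -111280 - \frac{179291}{4} = - \frac{624411}{4} \approx -1.561 \cdot 10^{5}$)
$\frac{391806}{R{\left(123 - 204,-673 \right)}} + \frac{S}{213133} = \frac{391806}{-673} - \frac{624411}{4 \cdot 213133} = 391806 \left(- \frac{1}{673}\right) - \frac{624411}{852532} = - \frac{391806}{673} - \frac{624411}{852532} = - \frac{334447381395}{573754036}$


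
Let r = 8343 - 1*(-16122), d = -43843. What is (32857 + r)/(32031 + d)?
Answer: -28661/5906 ≈ -4.8529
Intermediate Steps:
r = 24465 (r = 8343 + 16122 = 24465)
(32857 + r)/(32031 + d) = (32857 + 24465)/(32031 - 43843) = 57322/(-11812) = 57322*(-1/11812) = -28661/5906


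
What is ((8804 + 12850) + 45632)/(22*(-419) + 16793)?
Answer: 67286/7575 ≈ 8.8826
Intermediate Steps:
((8804 + 12850) + 45632)/(22*(-419) + 16793) = (21654 + 45632)/(-9218 + 16793) = 67286/7575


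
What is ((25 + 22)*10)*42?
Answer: 19740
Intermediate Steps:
((25 + 22)*10)*42 = (47*10)*42 = 470*42 = 19740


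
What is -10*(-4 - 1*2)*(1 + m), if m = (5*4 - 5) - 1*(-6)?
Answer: 1320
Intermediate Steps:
m = 21 (m = (20 - 5) + 6 = 15 + 6 = 21)
-10*(-4 - 1*2)*(1 + m) = -10*(-4 - 1*2)*(1 + 21) = -10*(-4 - 2)*22 = -(-60)*22 = -10*(-132) = 1320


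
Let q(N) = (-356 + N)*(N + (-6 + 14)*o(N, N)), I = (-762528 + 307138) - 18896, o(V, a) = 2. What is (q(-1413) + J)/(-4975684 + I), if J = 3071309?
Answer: -2771301/2724985 ≈ -1.0170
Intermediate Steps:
I = -474286 (I = -455390 - 18896 = -474286)
q(N) = (-356 + N)*(16 + N) (q(N) = (-356 + N)*(N + (-6 + 14)*2) = (-356 + N)*(N + 8*2) = (-356 + N)*(N + 16) = (-356 + N)*(16 + N))
(q(-1413) + J)/(-4975684 + I) = ((-5696 + (-1413)² - 340*(-1413)) + 3071309)/(-4975684 - 474286) = ((-5696 + 1996569 + 480420) + 3071309)/(-5449970) = (2471293 + 3071309)*(-1/5449970) = 5542602*(-1/5449970) = -2771301/2724985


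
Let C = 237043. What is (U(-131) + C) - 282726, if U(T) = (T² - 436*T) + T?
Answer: 28463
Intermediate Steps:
U(T) = T² - 435*T
(U(-131) + C) - 282726 = (-131*(-435 - 131) + 237043) - 282726 = (-131*(-566) + 237043) - 282726 = (74146 + 237043) - 282726 = 311189 - 282726 = 28463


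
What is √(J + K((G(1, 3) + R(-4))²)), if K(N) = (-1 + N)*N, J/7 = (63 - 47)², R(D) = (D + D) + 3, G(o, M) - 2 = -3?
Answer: 2*√763 ≈ 55.245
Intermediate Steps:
G(o, M) = -1 (G(o, M) = 2 - 3 = -1)
R(D) = 3 + 2*D (R(D) = 2*D + 3 = 3 + 2*D)
J = 1792 (J = 7*(63 - 47)² = 7*16² = 7*256 = 1792)
K(N) = N*(-1 + N)
√(J + K((G(1, 3) + R(-4))²)) = √(1792 + (-1 + (3 + 2*(-4)))²*(-1 + (-1 + (3 + 2*(-4)))²)) = √(1792 + (-1 + (3 - 8))²*(-1 + (-1 + (3 - 8))²)) = √(1792 + (-1 - 5)²*(-1 + (-1 - 5)²)) = √(1792 + (-6)²*(-1 + (-6)²)) = √(1792 + 36*(-1 + 36)) = √(1792 + 36*35) = √(1792 + 1260) = √3052 = 2*√763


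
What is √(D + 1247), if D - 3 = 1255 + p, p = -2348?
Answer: √157 ≈ 12.530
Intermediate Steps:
D = -1090 (D = 3 + (1255 - 2348) = 3 - 1093 = -1090)
√(D + 1247) = √(-1090 + 1247) = √157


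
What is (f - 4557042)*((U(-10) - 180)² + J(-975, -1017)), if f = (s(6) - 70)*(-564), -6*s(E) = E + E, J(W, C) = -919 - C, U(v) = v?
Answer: -163485877932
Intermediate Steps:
s(E) = -E/3 (s(E) = -(E + E)/6 = -E/3)
f = 40608 (f = (-⅓*6 - 70)*(-564) = (-2 - 70)*(-564) = -72*(-564) = 40608)
(f - 4557042)*((U(-10) - 180)² + J(-975, -1017)) = (40608 - 4557042)*((-10 - 180)² + (-919 - 1*(-1017))) = -4516434*((-190)² + (-919 + 1017)) = -4516434*(36100 + 98) = -4516434*36198 = -163485877932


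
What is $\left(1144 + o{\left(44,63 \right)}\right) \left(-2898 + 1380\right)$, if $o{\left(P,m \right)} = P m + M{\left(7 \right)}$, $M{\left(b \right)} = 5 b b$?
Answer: $-6316398$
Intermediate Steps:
$M{\left(b \right)} = 5 b^{2}$
$o{\left(P,m \right)} = 245 + P m$ ($o{\left(P,m \right)} = P m + 5 \cdot 7^{2} = P m + 5 \cdot 49 = P m + 245 = 245 + P m$)
$\left(1144 + o{\left(44,63 \right)}\right) \left(-2898 + 1380\right) = \left(1144 + \left(245 + 44 \cdot 63\right)\right) \left(-2898 + 1380\right) = \left(1144 + \left(245 + 2772\right)\right) \left(-1518\right) = \left(1144 + 3017\right) \left(-1518\right) = 4161 \left(-1518\right) = -6316398$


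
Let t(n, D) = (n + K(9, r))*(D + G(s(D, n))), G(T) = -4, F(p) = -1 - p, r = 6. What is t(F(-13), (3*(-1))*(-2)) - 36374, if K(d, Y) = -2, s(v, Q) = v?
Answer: -36354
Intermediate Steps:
t(n, D) = (-4 + D)*(-2 + n) (t(n, D) = (n - 2)*(D - 4) = (-2 + n)*(-4 + D) = (-4 + D)*(-2 + n))
t(F(-13), (3*(-1))*(-2)) - 36374 = (8 - 4*(-1 - 1*(-13)) - 2*3*(-1)*(-2) + ((3*(-1))*(-2))*(-1 - 1*(-13))) - 36374 = (8 - 4*(-1 + 13) - (-6)*(-2) + (-3*(-2))*(-1 + 13)) - 36374 = (8 - 4*12 - 2*6 + 6*12) - 36374 = (8 - 48 - 12 + 72) - 36374 = 20 - 36374 = -36354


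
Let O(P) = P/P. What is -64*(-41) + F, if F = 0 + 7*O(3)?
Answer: 2631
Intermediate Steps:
O(P) = 1
F = 7 (F = 0 + 7*1 = 0 + 7 = 7)
-64*(-41) + F = -64*(-41) + 7 = 2624 + 7 = 2631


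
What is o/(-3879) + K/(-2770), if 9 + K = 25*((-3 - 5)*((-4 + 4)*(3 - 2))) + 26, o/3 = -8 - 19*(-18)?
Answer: -947161/3581610 ≈ -0.26445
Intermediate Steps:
o = 1002 (o = 3*(-8 - 19*(-18)) = 3*(-8 + 342) = 3*334 = 1002)
K = 17 (K = -9 + (25*((-3 - 5)*((-4 + 4)*(3 - 2))) + 26) = -9 + (25*(-0) + 26) = -9 + (25*(-8*0) + 26) = -9 + (25*0 + 26) = -9 + (0 + 26) = -9 + 26 = 17)
o/(-3879) + K/(-2770) = 1002/(-3879) + 17/(-2770) = 1002*(-1/3879) + 17*(-1/2770) = -334/1293 - 17/2770 = -947161/3581610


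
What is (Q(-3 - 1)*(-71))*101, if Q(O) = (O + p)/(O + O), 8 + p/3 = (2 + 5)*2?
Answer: 50197/4 ≈ 12549.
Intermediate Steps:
p = 18 (p = -24 + 3*((2 + 5)*2) = -24 + 3*(7*2) = -24 + 3*14 = -24 + 42 = 18)
Q(O) = (18 + O)/(2*O) (Q(O) = (O + 18)/(O + O) = (18 + O)/((2*O)) = (18 + O)*(1/(2*O)) = (18 + O)/(2*O))
(Q(-3 - 1)*(-71))*101 = (((18 + (-3 - 1))/(2*(-3 - 1)))*(-71))*101 = (((½)*(18 - 4)/(-4))*(-71))*101 = (((½)*(-¼)*14)*(-71))*101 = -7/4*(-71)*101 = (497/4)*101 = 50197/4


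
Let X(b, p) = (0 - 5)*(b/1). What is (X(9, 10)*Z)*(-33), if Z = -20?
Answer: -29700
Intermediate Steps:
X(b, p) = -5*b
(X(9, 10)*Z)*(-33) = (-5*9*(-20))*(-33) = -45*(-20)*(-33) = 900*(-33) = -29700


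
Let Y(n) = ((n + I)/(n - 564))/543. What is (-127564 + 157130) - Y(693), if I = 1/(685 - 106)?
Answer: 1199114158310/40557213 ≈ 29566.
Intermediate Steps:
I = 1/579 ≈ 0.0017271
Y(n) = (1/579 + n)/(543*(-564 + n)) (Y(n) = ((n + 1/579)/(n - 564))/543 = ((1/579 + n)/(-564 + n))*(1/543) = (1/579 + n)/(543*(-564 + n)))
(-127564 + 157130) - Y(693) = (-127564 + 157130) - (1 + 579*693)/(314397*(-564 + 693)) = 29566 - (1 + 401247)/(314397*129) = 29566 - 401248/(314397*129) = 29566 - 1*401248/40557213 = 29566 - 401248/40557213 = 1199114158310/40557213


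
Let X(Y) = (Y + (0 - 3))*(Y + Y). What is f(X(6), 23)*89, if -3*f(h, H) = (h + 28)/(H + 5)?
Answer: -1424/21 ≈ -67.810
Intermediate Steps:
X(Y) = 2*Y*(-3 + Y) (X(Y) = (Y - 3)*(2*Y) = (-3 + Y)*(2*Y) = 2*Y*(-3 + Y))
f(h, H) = -(28 + h)/(3*(5 + H)) (f(h, H) = -(h + 28)/(3*(H + 5)) = -(28 + h)/(3*(5 + H)))
f(X(6), 23)*89 = ((-28 - 2*6*(-3 + 6))/(3*(5 + 23)))*89 = ((⅓)*(-28 - 2*6*3)/28)*89 = ((⅓)*(1/28)*(-28 - 1*36))*89 = ((⅓)*(1/28)*(-28 - 36))*89 = ((⅓)*(1/28)*(-64))*89 = -16/21*89 = -1424/21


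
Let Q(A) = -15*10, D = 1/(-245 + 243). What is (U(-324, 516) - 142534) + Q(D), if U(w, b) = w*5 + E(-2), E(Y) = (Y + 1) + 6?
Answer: -144299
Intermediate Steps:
D = -½ (D = 1/(-2) = -½ ≈ -0.50000)
E(Y) = 7 + Y (E(Y) = (1 + Y) + 6 = 7 + Y)
Q(A) = -150
U(w, b) = 5 + 5*w (U(w, b) = w*5 + (7 - 2) = 5*w + 5 = 5 + 5*w)
(U(-324, 516) - 142534) + Q(D) = ((5 + 5*(-324)) - 142534) - 150 = ((5 - 1620) - 142534) - 150 = (-1615 - 142534) - 150 = -144149 - 150 = -144299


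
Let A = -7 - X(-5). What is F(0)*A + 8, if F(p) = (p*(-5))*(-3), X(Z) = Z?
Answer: 8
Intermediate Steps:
F(p) = 15*p (F(p) = -5*p*(-3) = 15*p)
A = -2 (A = -7 - 1*(-5) = -7 + 5 = -2)
F(0)*A + 8 = (15*0)*(-2) + 8 = 0*(-2) + 8 = 0 + 8 = 8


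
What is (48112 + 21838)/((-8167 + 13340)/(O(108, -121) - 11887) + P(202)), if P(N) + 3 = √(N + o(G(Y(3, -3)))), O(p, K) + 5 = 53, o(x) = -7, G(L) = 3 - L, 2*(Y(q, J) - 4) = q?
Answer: 518414419300/395013823 + 1960865274790*√195/5135179699 ≈ 6644.6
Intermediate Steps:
Y(q, J) = 4 + q/2
O(p, K) = 48 (O(p, K) = -5 + 53 = 48)
P(N) = -3 + √(-7 + N) (P(N) = -3 + √(N - 7) = -3 + √(-7 + N))
(48112 + 21838)/((-8167 + 13340)/(O(108, -121) - 11887) + P(202)) = (48112 + 21838)/((-8167 + 13340)/(48 - 11887) + (-3 + √(-7 + 202))) = 69950/(5173/(-11839) + (-3 + √195)) = 69950/(5173*(-1/11839) + (-3 + √195)) = 69950/(-5173/11839 + (-3 + √195)) = 69950/(-40690/11839 + √195)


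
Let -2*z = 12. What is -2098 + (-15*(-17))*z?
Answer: -3628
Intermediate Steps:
z = -6 (z = -½*12 = -6)
-2098 + (-15*(-17))*z = -2098 - 15*(-17)*(-6) = -2098 + 255*(-6) = -2098 - 1530 = -3628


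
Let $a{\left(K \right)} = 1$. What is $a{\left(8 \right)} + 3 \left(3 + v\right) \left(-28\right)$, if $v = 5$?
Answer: $-671$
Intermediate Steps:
$a{\left(8 \right)} + 3 \left(3 + v\right) \left(-28\right) = 1 + 3 \left(3 + 5\right) \left(-28\right) = 1 + 3 \cdot 8 \left(-28\right) = 1 + 24 \left(-28\right) = 1 - 672 = -671$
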